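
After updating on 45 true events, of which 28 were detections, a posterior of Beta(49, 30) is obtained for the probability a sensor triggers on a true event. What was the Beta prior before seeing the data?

Beta(21, 13)

A Beta(a, b) prior with s successes and f failures in binomial data gives a Beta(a+s, b+f) posterior.
Subtract the data counts: 49−28=21, 30−17=13.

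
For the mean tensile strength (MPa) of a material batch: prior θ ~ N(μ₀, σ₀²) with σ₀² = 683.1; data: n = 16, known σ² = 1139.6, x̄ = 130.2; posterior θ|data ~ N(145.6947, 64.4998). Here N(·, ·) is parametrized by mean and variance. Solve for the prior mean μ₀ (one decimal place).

μ₀ = 294.3

The posterior mean is a precision-weighted average: μ_n = (τ₀μ₀ + τ_data·x̄)/(τ₀+τ_data), with τ₀=1/σ₀² and τ_data=n/σ².
Here τ₀ = 1/683.1 = 0.001464 and τ_data = 16/1139.6 = 0.014040, so τ_n = 0.015504.
Rearranging for μ₀: μ₀ = (μ_n·τ_n − τ_data·x̄)/τ₀ = (145.6947·0.015504 − 0.014040·130.2) / 0.001464 = 0.430843/0.001464 ≈ 294.3.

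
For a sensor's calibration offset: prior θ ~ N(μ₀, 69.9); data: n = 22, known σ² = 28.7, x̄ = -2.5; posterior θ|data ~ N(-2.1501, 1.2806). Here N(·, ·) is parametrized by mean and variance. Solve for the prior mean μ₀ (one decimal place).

The posterior mean is a precision-weighted average: μ_n = (τ₀μ₀ + τ_data·x̄)/(τ₀+τ_data), with τ₀=1/σ₀² and τ_data=n/σ².
Here τ₀ = 1/69.9 = 0.014306 and τ_data = 22/28.7 = 0.766551, so τ_n = 0.780857.
Rearranging for μ₀: μ₀ = (μ_n·τ_n − τ_data·x̄)/τ₀ = (-2.1501·0.780857 − 0.766551·-2.5) / 0.014306 = 0.237457/0.014306 ≈ 16.6.

μ₀ = 16.6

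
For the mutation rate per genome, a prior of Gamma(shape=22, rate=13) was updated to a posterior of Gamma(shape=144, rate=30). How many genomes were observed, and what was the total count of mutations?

A Gamma(α, β) prior (rate parametrization) on a Poisson rate with n observations summing to S gives posterior Gamma(α+S, β+n).
Matching: Σxᵢ = 144 − 22 = 122 and n = 30 − 13 = 17.

n = 17 genomes with total 122 mutations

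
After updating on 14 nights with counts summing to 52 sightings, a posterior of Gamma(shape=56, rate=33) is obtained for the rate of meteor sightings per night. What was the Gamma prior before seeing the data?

Gamma(shape=4, rate=19)

A Gamma(α, β) prior (rate parametrization) on a Poisson rate with n observations summing to S gives posterior Gamma(α+S, β+n).
So α = 56 − 52 = 4 and β = 33 − 14 = 19.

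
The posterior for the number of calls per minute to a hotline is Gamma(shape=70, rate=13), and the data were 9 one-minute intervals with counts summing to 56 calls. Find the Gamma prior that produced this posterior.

A Gamma(α, β) prior (rate parametrization) on a Poisson rate with n observations summing to S gives posterior Gamma(α+S, β+n).
So α = 70 − 56 = 14 and β = 13 − 9 = 4.

Gamma(shape=14, rate=4)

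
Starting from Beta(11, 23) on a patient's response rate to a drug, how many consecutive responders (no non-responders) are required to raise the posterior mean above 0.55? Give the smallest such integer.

k = 18

After k responders and 0 non-responders the posterior is Beta(11+k, 23), with mean (11+k)/(11+23+k).
Set (11+k)/(34+k) > 0.55 and solve: k > (0.55·34 − 11)/(1 − 0.55) = 17.111.
The smallest integer exceeding 17.111 is 18, and checking k=18: (29)/(52) = 0.5577 > 0.55.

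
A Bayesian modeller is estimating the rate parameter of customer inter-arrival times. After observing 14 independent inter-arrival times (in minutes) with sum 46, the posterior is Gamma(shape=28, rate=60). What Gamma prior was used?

For an exponential likelihood with a Gamma(α, β) prior on the rate, n observations with total T give posterior Gamma(α+n, β+T).
So α = 28 − 14 = 14 and β = 60 − 46 = 14.

Gamma(shape=14, rate=14)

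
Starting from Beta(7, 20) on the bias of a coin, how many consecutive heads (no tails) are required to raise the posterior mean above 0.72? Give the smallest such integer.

k = 45

After k heads and 0 tails the posterior is Beta(7+k, 20), with mean (7+k)/(7+20+k).
Set (7+k)/(27+k) > 0.72 and solve: k > (0.72·27 − 7)/(1 − 0.72) = 44.429.
The smallest integer exceeding 44.429 is 45.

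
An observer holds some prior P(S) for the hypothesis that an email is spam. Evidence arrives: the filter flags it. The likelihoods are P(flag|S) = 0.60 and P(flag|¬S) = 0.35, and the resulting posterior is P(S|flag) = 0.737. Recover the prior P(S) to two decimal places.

In odds form, posterior odds = prior odds × likelihood ratio, so prior odds = posterior odds ÷ LR.
Posterior odds = 0.737/(1−0.737) = 2.8023. LR = 0.60/0.35 = 1.7143.
Prior odds = 2.8023/1.7143 = 1.6347, so P(S) = 1.6347/(1+1.6347) ≈ 0.62.

P(S) = 0.62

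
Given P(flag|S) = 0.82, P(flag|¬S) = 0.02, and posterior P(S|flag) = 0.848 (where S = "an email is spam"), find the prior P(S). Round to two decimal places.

P(S) = 0.12

Bayes' rule in odds form gives O(S|E) = O(S)·[P(E|S)/P(E|¬S)], hence O(S) = O(S|E)/LR.
Posterior odds = 0.848/(1−0.848) = 5.5789. LR = 0.82/0.02 = 41.0000.
Prior odds = 5.5789/41.0000 = 0.1361, so P(S) = 0.1361/(1+0.1361) ≈ 0.12.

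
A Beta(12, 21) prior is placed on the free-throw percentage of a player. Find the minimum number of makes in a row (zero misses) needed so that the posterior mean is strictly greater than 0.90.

k = 178

After k makes and 0 misses the posterior is Beta(12+k, 21), with mean (12+k)/(12+21+k).
Set (12+k)/(33+k) > 0.90 and solve: k > (0.90·33 − 12)/(1 − 0.90) = 177.000.
The smallest integer exceeding 177.000 is 178.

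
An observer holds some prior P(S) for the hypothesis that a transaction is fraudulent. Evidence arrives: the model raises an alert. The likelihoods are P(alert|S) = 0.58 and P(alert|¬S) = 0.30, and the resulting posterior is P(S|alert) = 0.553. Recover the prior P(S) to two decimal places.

P(S) = 0.39

In odds form, posterior odds = prior odds × likelihood ratio, so prior odds = posterior odds ÷ LR.
Posterior odds = 0.553/(1−0.553) = 1.2371. LR = 0.58/0.30 = 1.9333.
Prior odds = 1.2371/1.9333 = 0.6399, so P(S) = 0.6399/(1+0.6399) ≈ 0.39.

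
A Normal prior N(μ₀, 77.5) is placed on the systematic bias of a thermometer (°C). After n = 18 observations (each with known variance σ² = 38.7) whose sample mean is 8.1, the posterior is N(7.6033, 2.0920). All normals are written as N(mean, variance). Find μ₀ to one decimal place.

μ₀ = -10.3

With known observation variance, the Normal–Normal posterior has precision τ_n = τ₀ + n/σ² and mean μ_n = (τ₀μ₀ + (n/σ²)x̄)/τ_n.
Here τ₀ = 1/77.5 = 0.012903 and τ_data = 18/38.7 = 0.465116, so τ_n = 0.478019.
Rearranging for μ₀: μ₀ = (μ_n·τ_n − τ_data·x̄)/τ₀ = (7.6033·0.478019 − 0.465116·8.1) / 0.012903 = -0.132918/0.012903 ≈ -10.3.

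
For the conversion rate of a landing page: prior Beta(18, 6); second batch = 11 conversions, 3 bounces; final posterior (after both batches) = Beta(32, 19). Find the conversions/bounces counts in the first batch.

3 conversions and 10 bounces

Because Beta–binomial updating is additive in the counts, the combined data contributed (α_post−α_prior, β_post−β_prior) successes and failures.
Total across both batches: 32−18=14 conversions, 19−6=13 bounces.
Subtract the second batch: 14−11=3 conversions and 13−3=10 bounces.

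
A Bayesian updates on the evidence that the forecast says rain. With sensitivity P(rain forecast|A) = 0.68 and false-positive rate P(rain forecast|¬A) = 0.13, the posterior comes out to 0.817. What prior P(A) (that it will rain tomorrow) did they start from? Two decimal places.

P(A) = 0.46

In odds form, posterior odds = prior odds × likelihood ratio, so prior odds = posterior odds ÷ LR.
Posterior odds = 0.817/(1−0.817) = 4.4645. LR = 0.68/0.13 = 5.2308.
Prior odds = 4.4645/5.2308 = 0.8535, so P(A) = 0.8535/(1+0.8535) ≈ 0.46.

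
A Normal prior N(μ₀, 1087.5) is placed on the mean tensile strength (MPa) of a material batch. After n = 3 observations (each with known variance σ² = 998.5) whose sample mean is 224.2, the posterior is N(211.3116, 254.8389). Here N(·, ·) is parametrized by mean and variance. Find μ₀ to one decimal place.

The posterior mean is a precision-weighted average: μ_n = (τ₀μ₀ + τ_data·x̄)/(τ₀+τ_data), with τ₀=1/σ₀² and τ_data=n/σ².
Here τ₀ = 1/1087.5 = 0.000920 and τ_data = 3/998.5 = 0.003005, so τ_n = 0.003925.
Rearranging for μ₀: μ₀ = (μ_n·τ_n − τ_data·x̄)/τ₀ = (211.3116·0.003925 − 0.003005·224.2) / 0.000920 = 0.155677/0.000920 ≈ 169.2.

μ₀ = 169.2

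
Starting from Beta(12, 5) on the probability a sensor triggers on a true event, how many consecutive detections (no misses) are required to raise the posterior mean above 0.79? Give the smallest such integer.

k = 7

After k detections and 0 misses the posterior is Beta(12+k, 5), with mean (12+k)/(12+5+k).
Set (12+k)/(17+k) > 0.79 and solve: k > (0.79·17 − 12)/(1 − 0.79) = 6.810.
The smallest integer exceeding 6.810 is 7.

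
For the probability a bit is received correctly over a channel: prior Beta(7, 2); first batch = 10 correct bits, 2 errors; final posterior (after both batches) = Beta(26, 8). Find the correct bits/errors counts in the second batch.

9 correct bits and 4 errors

Sequential conjugate updates are equivalent to a single update on the pooled data, so total successes = posterior α − prior α and total failures = posterior β − prior β.
Total across both batches: 26−7=19 correct bits, 8−2=6 errors.
Subtract the first batch: 19−10=9 correct bits and 6−2=4 errors.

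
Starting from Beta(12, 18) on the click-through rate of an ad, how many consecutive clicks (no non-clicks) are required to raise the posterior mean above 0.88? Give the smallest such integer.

After k clicks and 0 non-clicks the posterior is Beta(12+k, 18), with mean (12+k)/(12+18+k).
Set (12+k)/(30+k) > 0.88 and solve: k > (0.88·30 − 12)/(1 − 0.88) = 120.000.
The smallest integer exceeding 120.000 is 121.

k = 121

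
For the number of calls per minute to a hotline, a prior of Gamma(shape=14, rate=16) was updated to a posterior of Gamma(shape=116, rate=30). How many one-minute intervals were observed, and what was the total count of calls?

Gamma–Poisson conjugacy: posterior shape = α + Σxᵢ, posterior rate = β + n.
Matching: Σxᵢ = 116 − 14 = 102 and n = 30 − 16 = 14.

n = 14 one-minute intervals with total 102 calls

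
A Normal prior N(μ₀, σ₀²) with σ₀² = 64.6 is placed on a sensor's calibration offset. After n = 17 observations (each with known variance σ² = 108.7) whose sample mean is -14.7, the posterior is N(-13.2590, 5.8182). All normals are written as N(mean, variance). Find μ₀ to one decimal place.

μ₀ = 1.3

With known observation variance, the Normal–Normal posterior has precision τ_n = τ₀ + n/σ² and mean μ_n = (τ₀μ₀ + (n/σ²)x̄)/τ_n.
Here τ₀ = 1/64.6 = 0.015480 and τ_data = 17/108.7 = 0.156394, so τ_n = 0.171874.
Rearranging for μ₀: μ₀ = (μ_n·τ_n − τ_data·x̄)/τ₀ = (-13.2590·0.171874 − 0.156394·-14.7) / 0.015480 = 0.020114/0.015480 ≈ 1.3.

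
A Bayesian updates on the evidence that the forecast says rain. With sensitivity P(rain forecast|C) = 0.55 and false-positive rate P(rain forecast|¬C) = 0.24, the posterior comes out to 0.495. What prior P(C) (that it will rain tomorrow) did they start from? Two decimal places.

P(C) = 0.30

Bayes' rule in odds form gives O(C|E) = O(C)·[P(E|C)/P(E|¬C)], hence O(C) = O(C|E)/LR.
Posterior odds = 0.495/(1−0.495) = 0.9802. LR = 0.55/0.24 = 2.2917.
Prior odds = 0.9802/2.2917 = 0.4277, so P(C) = 0.4277/(1+0.4277) ≈ 0.30.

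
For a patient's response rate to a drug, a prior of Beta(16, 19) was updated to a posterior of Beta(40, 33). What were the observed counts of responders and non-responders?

A Beta(a, b) prior with s successes and f failures in binomial data gives a Beta(a+s, b+f) posterior.
Match parameters: s=40−16=24, f=33−19=14.

24 responders and 14 non-responders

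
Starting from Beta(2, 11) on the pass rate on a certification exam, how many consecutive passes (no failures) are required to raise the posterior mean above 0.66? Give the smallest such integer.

After k passes and 0 failures the posterior is Beta(2+k, 11), with mean (2+k)/(2+11+k).
Set (2+k)/(13+k) > 0.66 and solve: k > (0.66·13 − 2)/(1 − 0.66) = 19.353.
The smallest integer exceeding 19.353 is 20, and checking k=20: (22)/(33) = 0.6667 > 0.66.

k = 20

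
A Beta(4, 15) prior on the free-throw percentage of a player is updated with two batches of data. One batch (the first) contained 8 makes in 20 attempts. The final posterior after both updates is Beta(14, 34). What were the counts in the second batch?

Sequential conjugate updates are equivalent to a single update on the pooled data, so total successes = posterior α − prior α and total failures = posterior β − prior β.
Total across both batches: 14−4=10 makes, 34−15=19 misses.
Subtract the first batch: 10−8=2 makes and 19−12=7 misses.

2 makes and 7 misses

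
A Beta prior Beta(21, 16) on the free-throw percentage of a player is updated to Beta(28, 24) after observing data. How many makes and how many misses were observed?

7 makes and 8 misses

A Beta(a, b) prior with s successes and f failures in binomial data gives a Beta(a+s, b+f) posterior.
So s = 28 − 21 = 7 and f = 24 − 16 = 8.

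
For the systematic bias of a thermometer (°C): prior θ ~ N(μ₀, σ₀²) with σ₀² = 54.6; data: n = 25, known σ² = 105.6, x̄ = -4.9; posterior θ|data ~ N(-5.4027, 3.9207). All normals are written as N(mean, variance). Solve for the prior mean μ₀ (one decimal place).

μ₀ = -11.9

With known observation variance, the Normal–Normal posterior has precision τ_n = τ₀ + n/σ² and mean μ_n = (τ₀μ₀ + (n/σ²)x̄)/τ_n.
Here τ₀ = 1/54.6 = 0.018315 and τ_data = 25/105.6 = 0.236742, so τ_n = 0.255057.
Rearranging for μ₀: μ₀ = (μ_n·τ_n − τ_data·x̄)/τ₀ = (-5.4027·0.255057 − 0.236742·-4.9) / 0.018315 = -0.217961/0.018315 ≈ -11.9.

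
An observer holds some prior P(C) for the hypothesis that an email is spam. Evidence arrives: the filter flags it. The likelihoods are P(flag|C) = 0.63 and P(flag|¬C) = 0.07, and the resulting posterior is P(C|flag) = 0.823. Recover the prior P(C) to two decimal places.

Bayes' rule in odds form gives O(C|E) = O(C)·[P(E|C)/P(E|¬C)], hence O(C) = O(C|E)/LR.
Posterior odds = 0.823/(1−0.823) = 4.6497. LR = 0.63/0.07 = 9.0000.
Prior odds = 4.6497/9.0000 = 0.5166, so P(C) = 0.5166/(1+0.5166) ≈ 0.34.

P(C) = 0.34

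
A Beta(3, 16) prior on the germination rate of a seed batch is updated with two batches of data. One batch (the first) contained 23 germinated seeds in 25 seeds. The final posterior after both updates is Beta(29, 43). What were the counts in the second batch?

Sequential conjugate updates are equivalent to a single update on the pooled data, so total successes = posterior α − prior α and total failures = posterior β − prior β.
Total across both batches: 29−3=26 germinated seeds, 43−16=27 non-germinating seeds.
Subtract the first batch: 26−23=3 germinated seeds and 27−2=25 non-germinating seeds.

3 germinated seeds and 25 non-germinating seeds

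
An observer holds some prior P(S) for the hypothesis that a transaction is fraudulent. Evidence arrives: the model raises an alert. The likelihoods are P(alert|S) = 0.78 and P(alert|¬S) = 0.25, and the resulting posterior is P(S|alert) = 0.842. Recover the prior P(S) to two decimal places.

Bayes' rule in odds form gives O(S|E) = O(S)·[P(E|S)/P(E|¬S)], hence O(S) = O(S|E)/LR.
Posterior odds = 0.842/(1−0.842) = 5.3291. LR = 0.78/0.25 = 3.1200.
Prior odds = 5.3291/3.1200 = 1.7080, so P(S) = 1.7080/(1+1.7080) ≈ 0.63.

P(S) = 0.63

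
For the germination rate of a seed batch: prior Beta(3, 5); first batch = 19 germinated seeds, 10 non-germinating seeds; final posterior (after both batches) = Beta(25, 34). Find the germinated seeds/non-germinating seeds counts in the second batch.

3 germinated seeds and 19 non-germinating seeds

Sequential conjugate updates are equivalent to a single update on the pooled data, so total successes = posterior α − prior α and total failures = posterior β − prior β.
Total across both batches: 25−3=22 germinated seeds, 34−5=29 non-germinating seeds.
Subtract the first batch: 22−19=3 germinated seeds and 29−10=19 non-germinating seeds.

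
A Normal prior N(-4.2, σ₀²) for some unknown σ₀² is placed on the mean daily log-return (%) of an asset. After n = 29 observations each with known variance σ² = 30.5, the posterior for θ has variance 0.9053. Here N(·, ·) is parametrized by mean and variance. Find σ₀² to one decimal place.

σ₀² = 6.5

For the Normal–Normal model with known σ², precisions add: τ_n = τ₀ + n/σ².
So 1/σ₀² = 1/0.9053 − 29/30.5 = 1.104606 − 0.950820 = 0.153786.
Hence σ₀² = 1/0.153786 ≈ 6.5.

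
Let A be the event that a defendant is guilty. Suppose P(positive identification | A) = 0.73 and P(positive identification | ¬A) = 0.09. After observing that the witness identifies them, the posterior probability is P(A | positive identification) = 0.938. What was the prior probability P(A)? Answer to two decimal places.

P(A) = 0.65

In odds form, posterior odds = prior odds × likelihood ratio, so prior odds = posterior odds ÷ LR.
Posterior odds = 0.938/(1−0.938) = 15.1290. LR = 0.73/0.09 = 8.1111.
Prior odds = 15.1290/8.1111 = 1.8652, so P(A) = 1.8652/(1+1.8652) ≈ 0.65.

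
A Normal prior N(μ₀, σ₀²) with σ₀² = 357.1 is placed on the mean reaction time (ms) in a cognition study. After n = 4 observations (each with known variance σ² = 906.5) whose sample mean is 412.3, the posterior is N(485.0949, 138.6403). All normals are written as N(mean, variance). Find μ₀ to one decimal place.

The posterior mean is a precision-weighted average: μ_n = (τ₀μ₀ + τ_data·x̄)/(τ₀+τ_data), with τ₀=1/σ₀² and τ_data=n/σ².
Here τ₀ = 1/357.1 = 0.002800 and τ_data = 4/906.5 = 0.004413, so τ_n = 0.007213.
Rearranging for μ₀: μ₀ = (μ_n·τ_n − τ_data·x̄)/τ₀ = (485.0949·0.007213 − 0.004413·412.3) / 0.002800 = 1.679510/0.002800 ≈ 599.8.

μ₀ = 599.8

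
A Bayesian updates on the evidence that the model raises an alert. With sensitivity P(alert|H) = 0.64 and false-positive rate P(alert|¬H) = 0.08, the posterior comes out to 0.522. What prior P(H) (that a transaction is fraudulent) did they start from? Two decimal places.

Bayes' rule in odds form gives O(H|E) = O(H)·[P(E|H)/P(E|¬H)], hence O(H) = O(H|E)/LR.
Posterior odds = 0.522/(1−0.522) = 1.0921. LR = 0.64/0.08 = 8.0000.
Prior odds = 1.0921/8.0000 = 0.1365, so P(H) = 0.1365/(1+0.1365) ≈ 0.12.

P(H) = 0.12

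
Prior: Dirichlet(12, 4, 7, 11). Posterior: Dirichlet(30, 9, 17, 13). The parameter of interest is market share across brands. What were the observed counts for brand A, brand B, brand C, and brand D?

counts (18, 5, 10, 2)

For a Dirichlet(α) prior with multinomial counts c, the posterior is Dirichlet(α + c) componentwise.
Counts are posterior − prior componentwise: 30−12=18, 9−4=5, 17−7=10, 13−11=2.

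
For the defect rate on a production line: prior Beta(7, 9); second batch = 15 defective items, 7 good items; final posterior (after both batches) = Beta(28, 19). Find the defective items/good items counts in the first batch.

6 defective items and 3 good items

Sequential conjugate updates are equivalent to a single update on the pooled data, so total successes = posterior α − prior α and total failures = posterior β − prior β.
Total across both batches: 28−7=21 defective items, 19−9=10 good items.
Subtract the second batch: 21−15=6 defective items and 10−7=3 good items.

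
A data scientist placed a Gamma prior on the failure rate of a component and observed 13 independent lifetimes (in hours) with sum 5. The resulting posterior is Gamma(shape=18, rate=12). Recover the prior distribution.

Gamma–exponential conjugacy: posterior shape = α + n, posterior rate = β + Σtᵢ.
So α = 18 − 13 = 5 and β = 12 − 5 = 7.

Gamma(shape=5, rate=7)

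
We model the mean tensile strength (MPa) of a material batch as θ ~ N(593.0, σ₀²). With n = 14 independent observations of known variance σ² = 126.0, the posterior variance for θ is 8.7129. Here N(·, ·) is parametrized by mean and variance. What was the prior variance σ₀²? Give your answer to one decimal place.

For the Normal–Normal model with known σ², precisions add: τ_n = τ₀ + n/σ².
So 1/σ₀² = 1/8.7129 − 14/126.0 = 0.114772 − 0.111111 = 0.003661.
Hence σ₀² = 1/0.003661 ≈ 273.1.

σ₀² = 273.1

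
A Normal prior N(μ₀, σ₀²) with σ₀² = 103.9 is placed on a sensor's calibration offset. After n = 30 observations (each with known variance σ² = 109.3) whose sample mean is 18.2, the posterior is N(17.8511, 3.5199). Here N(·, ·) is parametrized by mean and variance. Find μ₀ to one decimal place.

The posterior mean is a precision-weighted average: μ_n = (τ₀μ₀ + τ_data·x̄)/(τ₀+τ_data), with τ₀=1/σ₀² and τ_data=n/σ².
Here τ₀ = 1/103.9 = 0.009625 and τ_data = 30/109.3 = 0.274474, so τ_n = 0.284099.
Rearranging for μ₀: μ₀ = (μ_n·τ_n − τ_data·x̄)/τ₀ = (17.8511·0.284099 − 0.274474·18.2) / 0.009625 = 0.076053/0.009625 ≈ 7.9.

μ₀ = 7.9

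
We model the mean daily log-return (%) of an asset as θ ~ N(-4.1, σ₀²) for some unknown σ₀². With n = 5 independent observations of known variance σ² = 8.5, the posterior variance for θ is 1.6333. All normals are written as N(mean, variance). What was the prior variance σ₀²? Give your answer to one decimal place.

σ₀² = 41.6

Posterior precision equals prior precision plus data precision: 1/σ_n² = 1/σ₀² + n/σ².
So 1/σ₀² = 1/1.6333 − 5/8.5 = 0.612257 − 0.588235 = 0.024022.
Hence σ₀² = 1/0.024022 ≈ 41.6.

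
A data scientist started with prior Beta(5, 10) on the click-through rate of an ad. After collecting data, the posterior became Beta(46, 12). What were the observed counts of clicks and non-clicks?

Beta is conjugate to the binomial likelihood: posterior = Beta(α+s, β+f).
Match parameters: s=46−5=41, f=12−10=2.

41 clicks and 2 non-clicks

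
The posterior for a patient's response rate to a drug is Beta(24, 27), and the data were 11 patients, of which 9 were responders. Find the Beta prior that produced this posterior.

Beta is conjugate to the binomial likelihood: posterior = Beta(a+s, b+f).
So a = 24 − 9 = 15 and b = 27 − 2 = 25.

Beta(15, 25)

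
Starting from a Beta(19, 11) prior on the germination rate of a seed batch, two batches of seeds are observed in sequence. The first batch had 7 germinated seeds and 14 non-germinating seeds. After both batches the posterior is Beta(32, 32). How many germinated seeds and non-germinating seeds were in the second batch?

6 germinated seeds and 7 non-germinating seeds

Sequential conjugate updates are equivalent to a single update on the pooled data, so total successes = posterior α − prior α and total failures = posterior β − prior β.
Total across both batches: 32−19=13 germinated seeds, 32−11=21 non-germinating seeds.
Subtract the first batch: 13−7=6 germinated seeds and 21−14=7 non-germinating seeds.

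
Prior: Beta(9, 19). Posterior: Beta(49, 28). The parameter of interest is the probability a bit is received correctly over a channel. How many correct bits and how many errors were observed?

Beta is conjugate to the binomial likelihood: posterior = Beta(a+s, b+f).
So s = 49 − 9 = 40 and f = 28 − 19 = 9.

40 correct bits and 9 errors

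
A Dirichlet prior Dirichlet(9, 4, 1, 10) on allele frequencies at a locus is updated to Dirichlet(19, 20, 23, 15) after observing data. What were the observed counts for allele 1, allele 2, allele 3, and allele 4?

counts (10, 16, 22, 5)

For a Dirichlet(α) prior with multinomial counts c, the posterior is Dirichlet(α + c) componentwise.
Counts are posterior − prior componentwise: 19−9=10, 20−4=16, 23−1=22, 15−10=5.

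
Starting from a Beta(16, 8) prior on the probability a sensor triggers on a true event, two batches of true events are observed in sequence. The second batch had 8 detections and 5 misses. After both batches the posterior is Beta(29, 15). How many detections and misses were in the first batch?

Sequential conjugate updates are equivalent to a single update on the pooled data, so total successes = posterior α − prior α and total failures = posterior β − prior β.
Total across both batches: 29−16=13 detections, 15−8=7 misses.
Subtract the second batch: 13−8=5 detections and 7−5=2 misses.

5 detections and 2 misses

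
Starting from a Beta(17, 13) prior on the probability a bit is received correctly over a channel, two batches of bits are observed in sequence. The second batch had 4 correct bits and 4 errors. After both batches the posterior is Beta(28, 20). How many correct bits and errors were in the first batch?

Because Beta–binomial updating is additive in the counts, the combined data contributed (α_post−α_prior, β_post−β_prior) successes and failures.
Total across both batches: 28−17=11 correct bits, 20−13=7 errors.
Subtract the second batch: 11−4=7 correct bits and 7−4=3 errors.

7 correct bits and 3 errors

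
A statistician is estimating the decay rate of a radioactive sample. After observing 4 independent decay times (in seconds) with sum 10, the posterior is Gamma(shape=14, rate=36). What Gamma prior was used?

For an exponential likelihood with a Gamma(α, β) prior on the rate, n observations with total T give posterior Gamma(α+n, β+T).
So α = 14 − 4 = 10 and β = 36 − 10 = 26.

Gamma(shape=10, rate=26)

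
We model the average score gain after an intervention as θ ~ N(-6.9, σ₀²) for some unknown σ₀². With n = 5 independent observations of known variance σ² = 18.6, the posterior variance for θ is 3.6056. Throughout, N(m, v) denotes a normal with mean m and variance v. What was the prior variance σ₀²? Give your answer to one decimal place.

σ₀² = 117.2

For the Normal–Normal model with known σ², precisions add: τ_n = τ₀ + n/σ².
So 1/σ₀² = 1/3.6056 − 5/18.6 = 0.277346 − 0.268817 = 0.008529.
Hence σ₀² = 1/0.008529 ≈ 117.2.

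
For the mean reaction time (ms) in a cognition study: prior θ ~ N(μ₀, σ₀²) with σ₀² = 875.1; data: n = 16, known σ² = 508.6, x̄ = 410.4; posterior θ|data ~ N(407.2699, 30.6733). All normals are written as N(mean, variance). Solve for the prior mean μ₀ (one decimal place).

The posterior mean is a precision-weighted average: μ_n = (τ₀μ₀ + τ_data·x̄)/(τ₀+τ_data), with τ₀=1/σ₀² and τ_data=n/σ².
Here τ₀ = 1/875.1 = 0.001143 and τ_data = 16/508.6 = 0.031459, so τ_n = 0.032602.
Rearranging for μ₀: μ₀ = (μ_n·τ_n − τ_data·x̄)/τ₀ = (407.2699·0.032602 − 0.031459·410.4) / 0.001143 = 0.367040/0.001143 ≈ 321.1.

μ₀ = 321.1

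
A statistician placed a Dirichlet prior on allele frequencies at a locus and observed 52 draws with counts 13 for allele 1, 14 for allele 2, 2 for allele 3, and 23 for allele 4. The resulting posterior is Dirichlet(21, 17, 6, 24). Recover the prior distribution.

For a Dirichlet(α) prior with multinomial counts c, the posterior is Dirichlet(α + c) componentwise.
Subtract each count from the matching posterior parameter: 21−13=8, 17−14=3, 6−2=4, 24−23=1.

Dirichlet(8, 3, 4, 1)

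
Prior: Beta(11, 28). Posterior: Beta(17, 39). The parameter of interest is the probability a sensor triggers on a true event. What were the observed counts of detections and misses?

Under Beta–binomial conjugacy the posterior parameters are (a+s, b+f).
Match parameters: s=17−11=6, f=39−28=11.

6 detections and 11 misses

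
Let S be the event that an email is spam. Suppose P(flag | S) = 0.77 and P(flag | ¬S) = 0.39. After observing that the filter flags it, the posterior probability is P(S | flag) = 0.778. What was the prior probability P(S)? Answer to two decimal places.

In odds form, posterior odds = prior odds × likelihood ratio, so prior odds = posterior odds ÷ LR.
Posterior odds = 0.778/(1−0.778) = 3.5045. LR = 0.77/0.39 = 1.9744.
Prior odds = 3.5045/1.9744 = 1.7750, so P(S) = 1.7750/(1+1.7750) ≈ 0.64.

P(S) = 0.64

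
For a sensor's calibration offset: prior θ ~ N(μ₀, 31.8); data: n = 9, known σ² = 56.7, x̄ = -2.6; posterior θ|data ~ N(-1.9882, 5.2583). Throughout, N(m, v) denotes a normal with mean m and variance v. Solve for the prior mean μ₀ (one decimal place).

μ₀ = 1.1

The posterior mean is a precision-weighted average: μ_n = (τ₀μ₀ + τ_data·x̄)/(τ₀+τ_data), with τ₀=1/σ₀² and τ_data=n/σ².
Here τ₀ = 1/31.8 = 0.031447 and τ_data = 9/56.7 = 0.158730, so τ_n = 0.190177.
Rearranging for μ₀: μ₀ = (μ_n·τ_n − τ_data·x̄)/τ₀ = (-1.9882·0.190177 − 0.158730·-2.6) / 0.031447 = 0.034588/0.031447 ≈ 1.1.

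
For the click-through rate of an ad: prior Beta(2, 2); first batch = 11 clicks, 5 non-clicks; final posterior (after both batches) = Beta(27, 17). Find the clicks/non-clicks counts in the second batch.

14 clicks and 10 non-clicks

Because Beta–binomial updating is additive in the counts, the combined data contributed (α_post−α_prior, β_post−β_prior) successes and failures.
Total across both batches: 27−2=25 clicks, 17−2=15 non-clicks.
Subtract the first batch: 25−11=14 clicks and 15−5=10 non-clicks.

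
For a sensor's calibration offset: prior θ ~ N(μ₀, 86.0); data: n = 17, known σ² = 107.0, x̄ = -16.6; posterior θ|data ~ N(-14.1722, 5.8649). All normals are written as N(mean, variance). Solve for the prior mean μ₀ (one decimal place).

μ₀ = 19.0

The posterior mean is a precision-weighted average: μ_n = (τ₀μ₀ + τ_data·x̄)/(τ₀+τ_data), with τ₀=1/σ₀² and τ_data=n/σ².
Here τ₀ = 1/86.0 = 0.011628 and τ_data = 17/107.0 = 0.158879, so τ_n = 0.170507.
Rearranging for μ₀: μ₀ = (μ_n·τ_n − τ_data·x̄)/τ₀ = (-14.1722·0.170507 − 0.158879·-16.6) / 0.011628 = 0.220932/0.011628 ≈ 19.0.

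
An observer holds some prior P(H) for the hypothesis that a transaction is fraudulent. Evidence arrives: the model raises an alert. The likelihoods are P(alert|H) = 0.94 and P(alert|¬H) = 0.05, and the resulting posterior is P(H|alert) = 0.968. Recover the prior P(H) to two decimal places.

Bayes' rule in odds form gives O(H|E) = O(H)·[P(E|H)/P(E|¬H)], hence O(H) = O(H|E)/LR.
Posterior odds = 0.968/(1−0.968) = 30.2500. LR = 0.94/0.05 = 18.8000.
Prior odds = 30.2500/18.8000 = 1.6090, so P(H) = 1.6090/(1+1.6090) ≈ 0.62.

P(H) = 0.62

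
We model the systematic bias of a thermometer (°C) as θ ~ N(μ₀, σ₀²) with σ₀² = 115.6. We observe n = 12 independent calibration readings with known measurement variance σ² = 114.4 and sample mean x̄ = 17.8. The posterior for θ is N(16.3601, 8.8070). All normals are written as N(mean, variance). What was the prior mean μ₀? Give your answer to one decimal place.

μ₀ = -1.1

The posterior mean is a precision-weighted average: μ_n = (τ₀μ₀ + τ_data·x̄)/(τ₀+τ_data), with τ₀=1/σ₀² and τ_data=n/σ².
Here τ₀ = 1/115.6 = 0.008651 and τ_data = 12/114.4 = 0.104895, so τ_n = 0.113546.
Rearranging for μ₀: μ₀ = (μ_n·τ_n − τ_data·x̄)/τ₀ = (16.3601·0.113546 − 0.104895·17.8) / 0.008651 = -0.009507/0.008651 ≈ -1.1.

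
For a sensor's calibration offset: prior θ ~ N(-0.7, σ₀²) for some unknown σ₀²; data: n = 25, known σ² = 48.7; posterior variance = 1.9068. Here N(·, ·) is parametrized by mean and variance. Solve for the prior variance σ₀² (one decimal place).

For the Normal–Normal model with known σ², precisions add: τ_n = τ₀ + n/σ².
So 1/σ₀² = 1/1.9068 − 25/48.7 = 0.524439 − 0.513347 = 0.011092.
Hence σ₀² = 1/0.011092 ≈ 90.2.

σ₀² = 90.2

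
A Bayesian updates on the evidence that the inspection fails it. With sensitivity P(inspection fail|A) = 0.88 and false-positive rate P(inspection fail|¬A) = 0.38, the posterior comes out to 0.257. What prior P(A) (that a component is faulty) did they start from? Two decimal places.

P(A) = 0.13

In odds form, posterior odds = prior odds × likelihood ratio, so prior odds = posterior odds ÷ LR.
Posterior odds = 0.257/(1−0.257) = 0.3459. LR = 0.88/0.38 = 2.3158.
Prior odds = 0.3459/2.3158 = 0.1494, so P(A) = 0.1494/(1+0.1494) ≈ 0.13.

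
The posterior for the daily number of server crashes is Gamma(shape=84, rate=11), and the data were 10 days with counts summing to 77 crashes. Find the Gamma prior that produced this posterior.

A Gamma(α, β) prior (rate parametrization) on a Poisson rate with n observations summing to S gives posterior Gamma(α+S, β+n).
So α = 84 − 77 = 7 and β = 11 − 10 = 1.

Gamma(shape=7, rate=1)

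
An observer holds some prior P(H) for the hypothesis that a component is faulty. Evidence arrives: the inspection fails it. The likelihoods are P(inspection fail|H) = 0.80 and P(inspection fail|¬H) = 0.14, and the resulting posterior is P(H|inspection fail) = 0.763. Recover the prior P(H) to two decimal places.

Bayes' rule in odds form gives O(H|E) = O(H)·[P(E|H)/P(E|¬H)], hence O(H) = O(H|E)/LR.
Posterior odds = 0.763/(1−0.763) = 3.2194. LR = 0.80/0.14 = 5.7143.
Prior odds = 3.2194/5.7143 = 0.5634, so P(H) = 0.5634/(1+0.5634) ≈ 0.36.

P(H) = 0.36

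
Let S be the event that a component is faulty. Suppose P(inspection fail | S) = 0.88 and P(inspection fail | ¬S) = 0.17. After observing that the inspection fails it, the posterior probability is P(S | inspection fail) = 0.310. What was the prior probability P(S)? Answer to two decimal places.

P(S) = 0.08

Bayes' rule in odds form gives O(S|E) = O(S)·[P(E|S)/P(E|¬S)], hence O(S) = O(S|E)/LR.
Posterior odds = 0.310/(1−0.310) = 0.4493. LR = 0.88/0.17 = 5.1765.
Prior odds = 0.4493/5.1765 = 0.0868, so P(S) = 0.0868/(1+0.0868) ≈ 0.08.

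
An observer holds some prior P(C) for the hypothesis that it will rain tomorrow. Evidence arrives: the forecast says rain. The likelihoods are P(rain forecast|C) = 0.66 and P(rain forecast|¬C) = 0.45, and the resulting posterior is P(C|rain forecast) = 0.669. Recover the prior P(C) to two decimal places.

P(C) = 0.58

Bayes' rule in odds form gives O(C|E) = O(C)·[P(E|C)/P(E|¬C)], hence O(C) = O(C|E)/LR.
Posterior odds = 0.669/(1−0.669) = 2.0211. LR = 0.66/0.45 = 1.4667.
Prior odds = 2.0211/1.4667 = 1.3780, so P(C) = 1.3780/(1+1.3780) ≈ 0.58.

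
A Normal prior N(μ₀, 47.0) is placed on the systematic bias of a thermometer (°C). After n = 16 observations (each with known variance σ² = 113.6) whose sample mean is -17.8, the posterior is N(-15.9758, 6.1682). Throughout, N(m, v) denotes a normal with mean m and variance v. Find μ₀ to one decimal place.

μ₀ = -3.9

The posterior mean is a precision-weighted average: μ_n = (τ₀μ₀ + τ_data·x̄)/(τ₀+τ_data), with τ₀=1/σ₀² and τ_data=n/σ².
Here τ₀ = 1/47.0 = 0.021277 and τ_data = 16/113.6 = 0.140845, so τ_n = 0.162122.
Rearranging for μ₀: μ₀ = (μ_n·τ_n − τ_data·x̄)/τ₀ = (-15.9758·0.162122 − 0.140845·-17.8) / 0.021277 = -0.082988/0.021277 ≈ -3.9.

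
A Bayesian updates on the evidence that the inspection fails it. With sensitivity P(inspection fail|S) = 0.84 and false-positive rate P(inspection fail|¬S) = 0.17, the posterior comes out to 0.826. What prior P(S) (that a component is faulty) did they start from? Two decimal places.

Bayes' rule in odds form gives O(S|E) = O(S)·[P(E|S)/P(E|¬S)], hence O(S) = O(S|E)/LR.
Posterior odds = 0.826/(1−0.826) = 4.7471. LR = 0.84/0.17 = 4.9412.
Prior odds = 4.7471/4.9412 = 0.9607, so P(S) = 0.9607/(1+0.9607) ≈ 0.49.

P(S) = 0.49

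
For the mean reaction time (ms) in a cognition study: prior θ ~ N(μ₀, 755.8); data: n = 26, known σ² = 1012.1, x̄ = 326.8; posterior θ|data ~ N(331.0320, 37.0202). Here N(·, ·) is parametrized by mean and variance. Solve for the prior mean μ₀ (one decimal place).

μ₀ = 413.2

With known observation variance, the Normal–Normal posterior has precision τ_n = τ₀ + n/σ² and mean μ_n = (τ₀μ₀ + (n/σ²)x̄)/τ_n.
Here τ₀ = 1/755.8 = 0.001323 and τ_data = 26/1012.1 = 0.025689, so τ_n = 0.027012.
Rearranging for μ₀: μ₀ = (μ_n·τ_n − τ_data·x̄)/τ₀ = (331.0320·0.027012 − 0.025689·326.8) / 0.001323 = 0.546671/0.001323 ≈ 413.2.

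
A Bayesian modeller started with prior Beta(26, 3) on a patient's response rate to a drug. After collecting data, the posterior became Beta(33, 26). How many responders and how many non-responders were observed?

Under Beta–binomial conjugacy the posterior parameters are (a+s, b+f).
Match parameters: s=33−26=7, f=26−3=23.

7 responders and 23 non-responders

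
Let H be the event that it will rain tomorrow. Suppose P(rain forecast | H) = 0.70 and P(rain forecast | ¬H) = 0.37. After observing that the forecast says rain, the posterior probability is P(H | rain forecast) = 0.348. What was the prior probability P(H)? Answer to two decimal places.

P(H) = 0.22

In odds form, posterior odds = prior odds × likelihood ratio, so prior odds = posterior odds ÷ LR.
Posterior odds = 0.348/(1−0.348) = 0.5337. LR = 0.70/0.37 = 1.8919.
Prior odds = 0.5337/1.8919 = 0.2821, so P(H) = 0.2821/(1+0.2821) ≈ 0.22.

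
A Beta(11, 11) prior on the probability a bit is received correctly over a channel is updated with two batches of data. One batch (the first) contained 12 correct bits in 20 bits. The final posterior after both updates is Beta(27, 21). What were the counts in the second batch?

Sequential conjugate updates are equivalent to a single update on the pooled data, so total successes = posterior α − prior α and total failures = posterior β − prior β.
Total across both batches: 27−11=16 correct bits, 21−11=10 errors.
Subtract the first batch: 16−12=4 correct bits and 10−8=2 errors.

4 correct bits and 2 errors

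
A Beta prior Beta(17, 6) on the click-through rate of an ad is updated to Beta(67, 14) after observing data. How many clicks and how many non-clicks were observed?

50 clicks and 8 non-clicks

A Beta(a, b) prior with s successes and f failures in binomial data gives a Beta(a+s, b+f) posterior.
Match parameters: s=67−17=50, f=14−6=8.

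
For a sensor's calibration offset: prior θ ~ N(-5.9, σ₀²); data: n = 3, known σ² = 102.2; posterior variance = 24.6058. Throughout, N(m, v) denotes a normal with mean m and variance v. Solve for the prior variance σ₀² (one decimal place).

Posterior precision equals prior precision plus data precision: 1/σ_n² = 1/σ₀² + n/σ².
So 1/σ₀² = 1/24.6058 − 3/102.2 = 0.040641 − 0.029354 = 0.011287.
Hence σ₀² = 1/0.011287 ≈ 88.6.

σ₀² = 88.6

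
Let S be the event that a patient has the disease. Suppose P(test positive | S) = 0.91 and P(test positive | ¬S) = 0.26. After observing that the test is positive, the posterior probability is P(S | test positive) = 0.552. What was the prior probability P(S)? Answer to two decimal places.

P(S) = 0.26

In odds form, posterior odds = prior odds × likelihood ratio, so prior odds = posterior odds ÷ LR.
Posterior odds = 0.552/(1−0.552) = 1.2321. LR = 0.91/0.26 = 3.5000.
Prior odds = 1.2321/3.5000 = 0.3520, so P(S) = 0.3520/(1+0.3520) ≈ 0.26.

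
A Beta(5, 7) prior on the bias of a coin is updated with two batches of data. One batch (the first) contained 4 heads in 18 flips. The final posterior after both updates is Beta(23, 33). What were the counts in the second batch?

14 heads and 12 tails

Sequential conjugate updates are equivalent to a single update on the pooled data, so total successes = posterior α − prior α and total failures = posterior β − prior β.
Total across both batches: 23−5=18 heads, 33−7=26 tails.
Subtract the first batch: 18−4=14 heads and 26−14=12 tails.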